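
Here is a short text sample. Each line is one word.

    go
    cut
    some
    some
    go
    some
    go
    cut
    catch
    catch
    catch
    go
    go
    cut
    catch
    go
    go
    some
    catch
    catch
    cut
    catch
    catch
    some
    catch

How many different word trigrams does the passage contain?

25 tokens → 23 trigram windows in total.
Repeated trigrams (each contributes count−1 duplicates):
  catch go go: 2
  cut catch catch: 2
  go cut catch: 2
3 duplicate windows → 23 − 3 = 20 distinct.

20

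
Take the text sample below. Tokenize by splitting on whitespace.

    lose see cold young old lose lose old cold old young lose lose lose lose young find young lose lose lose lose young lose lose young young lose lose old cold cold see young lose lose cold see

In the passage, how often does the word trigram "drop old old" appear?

0

Scanning the 36 overlapping trigram windows for "drop old old":
  (none found)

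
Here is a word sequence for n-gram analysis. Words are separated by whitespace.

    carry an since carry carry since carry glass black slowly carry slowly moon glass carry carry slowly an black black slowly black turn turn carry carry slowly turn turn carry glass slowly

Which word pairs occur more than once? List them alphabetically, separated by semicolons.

Bigram counts meeting the condition (more than once):
  black slowly: 2
  carry carry: 3
  carry glass: 2
  carry slowly: 3
  since carry: 2
  turn carry: 2
  turn turn: 2

black slowly; carry carry; carry glass; carry slowly; since carry; turn carry; turn turn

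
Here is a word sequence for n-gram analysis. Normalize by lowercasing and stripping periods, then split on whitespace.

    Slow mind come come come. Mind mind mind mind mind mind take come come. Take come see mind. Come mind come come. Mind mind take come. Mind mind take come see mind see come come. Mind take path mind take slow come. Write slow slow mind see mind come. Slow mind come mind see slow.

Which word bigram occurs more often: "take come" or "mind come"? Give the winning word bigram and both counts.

"mind come" (5 vs 4)

"take come": 4 occurrences
"mind come": 5 occurrences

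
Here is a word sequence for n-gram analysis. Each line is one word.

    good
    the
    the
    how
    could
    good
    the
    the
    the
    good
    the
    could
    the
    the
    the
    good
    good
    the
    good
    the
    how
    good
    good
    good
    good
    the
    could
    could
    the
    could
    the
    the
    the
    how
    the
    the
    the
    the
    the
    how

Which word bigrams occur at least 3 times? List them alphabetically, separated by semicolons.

Bigram counts meeting the condition (at least 3 times):
  could the: 3
  good good: 4
  good the: 6
  the could: 3
  the good: 3
  the how: 4
  the the: 11

could the; good good; good the; the could; the good; the how; the the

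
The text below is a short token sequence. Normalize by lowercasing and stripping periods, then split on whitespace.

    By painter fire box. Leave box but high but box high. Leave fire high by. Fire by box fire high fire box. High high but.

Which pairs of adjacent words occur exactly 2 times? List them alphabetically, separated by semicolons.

Bigram counts meeting the condition (exactly 2 times):
  box high: 2
  fire box: 2
  fire high: 2
  high but: 2

box high; fire box; fire high; high but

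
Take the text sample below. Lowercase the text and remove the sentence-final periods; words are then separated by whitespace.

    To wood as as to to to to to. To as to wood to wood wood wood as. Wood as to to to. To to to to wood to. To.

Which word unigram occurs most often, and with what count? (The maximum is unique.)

"to", 18 times

Unigram frequencies (highest first):
  to: 18
  wood: 7
  as: 5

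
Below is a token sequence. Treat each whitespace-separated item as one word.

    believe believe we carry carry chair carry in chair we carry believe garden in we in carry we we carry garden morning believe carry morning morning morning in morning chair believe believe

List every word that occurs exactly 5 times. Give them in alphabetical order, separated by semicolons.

Unigram counts meeting the condition (exactly 5 times):
  morning: 5
  we: 5

morning; we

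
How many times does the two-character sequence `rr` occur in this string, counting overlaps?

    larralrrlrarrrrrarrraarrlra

9

Sliding a length-2 window over the 27 characters (26 positions):
  position 3–4: rr
  position 7–8: rr
  position 12–13: rr
  position 13–14: rr
  position 14–15: rr
  position 15–16: rr
  position 18–19: rr
  position 19–20: rr
  position 23–24: rr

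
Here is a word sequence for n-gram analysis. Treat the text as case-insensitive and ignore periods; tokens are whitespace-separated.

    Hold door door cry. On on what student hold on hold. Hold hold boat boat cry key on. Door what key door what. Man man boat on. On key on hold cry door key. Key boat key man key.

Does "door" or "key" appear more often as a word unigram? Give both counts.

"key" (7 vs 5)

"door": 5 occurrences
"key": 7 occurrences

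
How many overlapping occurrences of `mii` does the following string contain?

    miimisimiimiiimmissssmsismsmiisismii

5

Sliding a length-3 window over the 36 characters (34 positions):
  position 1–3: mii
  position 8–10: mii
  position 11–13: mii
  position 28–30: mii
  position 34–36: mii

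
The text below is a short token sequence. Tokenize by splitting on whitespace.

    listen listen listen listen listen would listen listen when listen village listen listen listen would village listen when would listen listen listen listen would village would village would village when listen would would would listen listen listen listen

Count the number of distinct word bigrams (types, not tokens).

12

38 tokens → 37 bigram windows in total.
Repeated bigrams (each contributes count−1 duplicates):
  listen listen: 13
  listen would: 4
  would village: 4
  would listen: 3
  listen when: 2
  village listen: 2
  village would: 2
  when listen: 2
  … (1 more repeated)
25 duplicate windows → 37 − 25 = 12 distinct.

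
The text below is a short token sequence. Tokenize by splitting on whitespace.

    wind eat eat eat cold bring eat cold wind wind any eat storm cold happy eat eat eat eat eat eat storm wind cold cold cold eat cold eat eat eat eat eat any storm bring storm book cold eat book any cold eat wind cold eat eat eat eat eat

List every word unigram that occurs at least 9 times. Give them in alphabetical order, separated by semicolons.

cold; eat

Unigram counts meeting the condition (at least 9 times):
  cold: 10
  eat: 24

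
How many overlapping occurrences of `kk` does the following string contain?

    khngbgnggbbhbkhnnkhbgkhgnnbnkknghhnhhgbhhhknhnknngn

1

Sliding a length-2 window over the 51 characters (50 positions):
  position 29–30: kk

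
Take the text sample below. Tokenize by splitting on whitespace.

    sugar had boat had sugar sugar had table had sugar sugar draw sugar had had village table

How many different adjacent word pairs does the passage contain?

17 tokens → 16 bigram windows in total.
Repeated bigrams (each contributes count−1 duplicates):
  sugar had: 3
  had sugar: 2
  sugar sugar: 2
4 duplicate windows → 16 − 4 = 12 distinct.

12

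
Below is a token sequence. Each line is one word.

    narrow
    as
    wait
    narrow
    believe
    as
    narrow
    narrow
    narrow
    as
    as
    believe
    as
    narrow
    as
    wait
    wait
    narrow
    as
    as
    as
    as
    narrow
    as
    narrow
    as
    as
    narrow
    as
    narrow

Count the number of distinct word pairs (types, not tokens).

30 tokens → 29 bigram windows in total.
Repeated bigrams (each contributes count−1 duplicates):
  narrow as: 7
  as narrow: 6
  as as: 5
  as wait: 2
  believe as: 2
  narrow narrow: 2
  wait narrow: 2
19 duplicate windows → 29 − 19 = 10 distinct.

10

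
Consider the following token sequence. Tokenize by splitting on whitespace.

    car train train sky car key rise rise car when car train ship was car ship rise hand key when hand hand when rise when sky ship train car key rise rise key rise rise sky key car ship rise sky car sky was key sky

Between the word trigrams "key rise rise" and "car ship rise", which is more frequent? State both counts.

"key rise rise": 3 occurrences
"car ship rise": 2 occurrences

"key rise rise" (3 vs 2)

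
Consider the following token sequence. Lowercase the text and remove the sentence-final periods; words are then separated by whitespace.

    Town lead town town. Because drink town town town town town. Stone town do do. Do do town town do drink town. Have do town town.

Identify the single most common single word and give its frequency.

Unigram frequencies (highest first):
  town: 14
  do: 6
  drink: 2
  lead: 1
  because: 1
  stone: 1
  … (1 more, each ≤ 1)

"town", 14 times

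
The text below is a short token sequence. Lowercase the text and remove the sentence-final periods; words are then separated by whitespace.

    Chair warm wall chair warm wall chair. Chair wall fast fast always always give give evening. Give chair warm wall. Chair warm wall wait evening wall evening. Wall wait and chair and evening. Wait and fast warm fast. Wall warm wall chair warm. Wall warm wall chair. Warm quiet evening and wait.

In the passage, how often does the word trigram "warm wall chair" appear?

Scanning the 50 overlapping trigram windows for "warm wall chair":
  position 2–4: warm wall chair
  position 5–7: warm wall chair
  position 19–21: warm wall chair
  position 40–42: warm wall chair
  position 45–47: warm wall chair

5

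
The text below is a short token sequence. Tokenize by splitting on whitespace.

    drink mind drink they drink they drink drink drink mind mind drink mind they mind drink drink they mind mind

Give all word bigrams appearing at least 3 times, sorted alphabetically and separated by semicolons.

Bigram counts meeting the condition (at least 3 times):
  drink drink: 3
  drink mind: 3
  drink they: 3
  mind drink: 3

drink drink; drink mind; drink they; mind drink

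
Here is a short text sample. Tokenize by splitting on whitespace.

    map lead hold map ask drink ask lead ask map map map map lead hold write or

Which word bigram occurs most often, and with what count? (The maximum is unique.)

Bigram frequencies (highest first):
  map map: 3
  map lead: 2
  lead hold: 2
  hold map: 1
  map ask: 1
  ask drink: 1
  … (6 more, each ≤ 1)

"map map", 3 times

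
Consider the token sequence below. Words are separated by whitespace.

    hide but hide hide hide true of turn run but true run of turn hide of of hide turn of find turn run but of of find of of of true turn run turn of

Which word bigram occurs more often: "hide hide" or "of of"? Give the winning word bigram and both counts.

"hide hide": 2 occurrences
"of of": 4 occurrences

"of of" (4 vs 2)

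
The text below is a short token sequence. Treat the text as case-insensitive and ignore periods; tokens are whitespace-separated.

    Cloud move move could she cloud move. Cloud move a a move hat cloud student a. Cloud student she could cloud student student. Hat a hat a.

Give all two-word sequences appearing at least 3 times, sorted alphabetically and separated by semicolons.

Bigram counts meeting the condition (at least 3 times):
  cloud move: 3
  cloud student: 3

cloud move; cloud student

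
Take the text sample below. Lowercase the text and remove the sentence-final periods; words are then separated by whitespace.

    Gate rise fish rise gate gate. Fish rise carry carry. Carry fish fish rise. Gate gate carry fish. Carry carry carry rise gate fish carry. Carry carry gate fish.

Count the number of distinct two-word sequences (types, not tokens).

14

29 tokens → 28 bigram windows in total.
Repeated bigrams (each contributes count−1 duplicates):
  carry carry: 6
  fish rise: 3
  gate fish: 3
  rise gate: 3
  carry fish: 2
  fish carry: 2
  gate gate: 2
14 duplicate windows → 28 − 14 = 14 distinct.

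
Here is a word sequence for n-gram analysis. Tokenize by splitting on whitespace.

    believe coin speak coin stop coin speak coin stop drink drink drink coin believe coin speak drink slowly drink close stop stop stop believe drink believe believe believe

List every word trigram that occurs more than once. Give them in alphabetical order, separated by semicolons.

Trigram counts meeting the condition (more than once):
  believe coin speak: 2
  coin speak coin: 2
  speak coin stop: 2

believe coin speak; coin speak coin; speak coin stop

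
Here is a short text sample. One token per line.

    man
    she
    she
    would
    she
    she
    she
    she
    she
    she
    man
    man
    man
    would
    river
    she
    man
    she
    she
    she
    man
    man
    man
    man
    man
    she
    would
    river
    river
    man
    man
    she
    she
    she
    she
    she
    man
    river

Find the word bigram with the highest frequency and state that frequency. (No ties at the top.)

"she she", 12 times

Bigram frequencies (highest first):
  she she: 12
  man man: 7
  man she: 4
  she man: 4
  she would: 2
  would river: 2
  … (6 more, each ≤ 1)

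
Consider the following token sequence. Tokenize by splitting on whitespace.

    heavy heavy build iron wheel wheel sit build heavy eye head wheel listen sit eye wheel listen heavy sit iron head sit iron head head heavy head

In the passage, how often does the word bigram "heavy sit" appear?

Scanning the 26 overlapping bigram windows for "heavy sit":
  position 18–19: heavy sit

1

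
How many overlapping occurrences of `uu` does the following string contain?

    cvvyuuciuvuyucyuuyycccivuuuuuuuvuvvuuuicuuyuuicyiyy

Sliding a length-2 window over the 51 characters (50 positions):
  position 5–6: uu
  position 16–17: uu
  position 25–26: uu
  position 26–27: uu
  position 27–28: uu
  position 28–29: uu
  position 29–30: uu
  position 30–31: uu
  position 36–37: uu
  position 37–38: uu
  … (2 more)

12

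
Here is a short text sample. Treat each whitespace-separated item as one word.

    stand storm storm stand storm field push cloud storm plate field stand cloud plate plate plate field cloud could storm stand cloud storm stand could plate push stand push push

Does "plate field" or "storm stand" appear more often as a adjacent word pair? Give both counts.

"storm stand" (3 vs 2)

"plate field": 2 occurrences
"storm stand": 3 occurrences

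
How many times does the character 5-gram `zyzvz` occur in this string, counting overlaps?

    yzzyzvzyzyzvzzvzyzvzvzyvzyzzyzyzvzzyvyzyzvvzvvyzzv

Sliding a length-5 window over the 50 characters (46 positions):
  position 3–7: zyzvz
  position 9–13: zyzvz
  position 16–20: zyzvz
  position 30–34: zyzvz

4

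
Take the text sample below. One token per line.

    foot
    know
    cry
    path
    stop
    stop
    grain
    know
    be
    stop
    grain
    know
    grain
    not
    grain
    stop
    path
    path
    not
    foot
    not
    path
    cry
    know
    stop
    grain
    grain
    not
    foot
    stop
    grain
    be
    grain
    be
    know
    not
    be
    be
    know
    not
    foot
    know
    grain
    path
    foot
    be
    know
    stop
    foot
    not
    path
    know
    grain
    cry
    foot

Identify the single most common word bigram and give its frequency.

Bigram frequencies (highest first):
  stop grain: 4
  know grain: 3
  not foot: 3
  be know: 3
  foot know: 2
  grain know: 2
  … (31 more, each ≤ 2)

"stop grain", 4 times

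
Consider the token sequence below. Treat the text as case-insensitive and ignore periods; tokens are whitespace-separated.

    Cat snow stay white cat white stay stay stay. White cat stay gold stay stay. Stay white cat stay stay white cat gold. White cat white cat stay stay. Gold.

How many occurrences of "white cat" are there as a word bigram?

Scanning the 29 overlapping bigram windows for "white cat":
  position 4–5: white cat
  position 10–11: white cat
  position 17–18: white cat
  position 21–22: white cat
  position 24–25: white cat
  position 26–27: white cat

6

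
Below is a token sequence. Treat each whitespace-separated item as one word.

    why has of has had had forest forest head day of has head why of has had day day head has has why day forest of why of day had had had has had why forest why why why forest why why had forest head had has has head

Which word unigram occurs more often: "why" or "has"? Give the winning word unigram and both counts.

"why" (10 vs 9)

"why": 10 occurrences
"has": 9 occurrences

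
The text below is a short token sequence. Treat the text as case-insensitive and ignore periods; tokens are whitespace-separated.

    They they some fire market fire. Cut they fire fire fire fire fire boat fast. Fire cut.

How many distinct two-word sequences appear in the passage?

12

17 tokens → 16 bigram windows in total.
Repeated bigrams (each contributes count−1 duplicates):
  fire fire: 4
  fire cut: 2
4 duplicate windows → 16 − 4 = 12 distinct.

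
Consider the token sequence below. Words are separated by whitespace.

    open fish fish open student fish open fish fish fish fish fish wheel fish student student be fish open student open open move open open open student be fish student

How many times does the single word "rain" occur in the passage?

0

Scanning the 30 tokens for "rain":
  (none found)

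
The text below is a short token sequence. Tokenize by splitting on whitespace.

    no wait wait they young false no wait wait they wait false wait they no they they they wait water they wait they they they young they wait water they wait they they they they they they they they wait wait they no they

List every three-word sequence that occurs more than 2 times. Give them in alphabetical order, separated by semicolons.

Trigram counts meeting the condition (more than 2 times):
  they they they: 8
  wait wait they: 3

they they they; wait wait they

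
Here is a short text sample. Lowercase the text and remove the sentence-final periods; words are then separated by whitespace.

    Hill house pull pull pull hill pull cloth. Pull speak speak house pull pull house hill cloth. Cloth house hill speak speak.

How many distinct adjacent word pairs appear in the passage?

16

22 tokens → 21 bigram windows in total.
Repeated bigrams (each contributes count−1 duplicates):
  pull pull: 3
  house hill: 2
  house pull: 2
  speak speak: 2
5 duplicate windows → 21 − 5 = 16 distinct.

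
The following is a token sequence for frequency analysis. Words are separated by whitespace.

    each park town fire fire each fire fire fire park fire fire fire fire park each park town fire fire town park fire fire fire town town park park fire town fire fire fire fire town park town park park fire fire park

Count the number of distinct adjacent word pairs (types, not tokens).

13

43 tokens → 42 bigram windows in total.
Repeated bigrams (each contributes count−1 duplicates):
  fire fire: 13
  fire town: 4
  park fire: 4
  town park: 4
  fire park: 3
  park town: 3
  town fire: 3
  each park: 2
  … (1 more repeated)
29 duplicate windows → 42 − 29 = 13 distinct.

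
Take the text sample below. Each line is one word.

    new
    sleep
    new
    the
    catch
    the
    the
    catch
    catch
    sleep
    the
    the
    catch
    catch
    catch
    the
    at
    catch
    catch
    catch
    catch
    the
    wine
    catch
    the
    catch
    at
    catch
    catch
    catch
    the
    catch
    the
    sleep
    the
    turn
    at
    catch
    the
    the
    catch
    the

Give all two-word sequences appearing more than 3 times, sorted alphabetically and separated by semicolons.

catch catch; catch the; the catch

Bigram counts meeting the condition (more than 3 times):
  catch catch: 8
  catch the: 8
  the catch: 6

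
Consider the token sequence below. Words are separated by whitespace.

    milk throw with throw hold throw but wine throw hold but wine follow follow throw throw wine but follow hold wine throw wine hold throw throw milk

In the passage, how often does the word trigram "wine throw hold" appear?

1

Scanning the 25 overlapping trigram windows for "wine throw hold":
  position 8–10: wine throw hold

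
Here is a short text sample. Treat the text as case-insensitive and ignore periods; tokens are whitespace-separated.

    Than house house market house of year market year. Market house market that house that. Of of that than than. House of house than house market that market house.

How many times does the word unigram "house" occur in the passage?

Scanning the 29 tokens for "house":
  position 2: house
  position 3: house
  position 5: house
  position 11: house
  position 14: house
  position 21: house
  position 23: house
  position 25: house
  position 29: house

9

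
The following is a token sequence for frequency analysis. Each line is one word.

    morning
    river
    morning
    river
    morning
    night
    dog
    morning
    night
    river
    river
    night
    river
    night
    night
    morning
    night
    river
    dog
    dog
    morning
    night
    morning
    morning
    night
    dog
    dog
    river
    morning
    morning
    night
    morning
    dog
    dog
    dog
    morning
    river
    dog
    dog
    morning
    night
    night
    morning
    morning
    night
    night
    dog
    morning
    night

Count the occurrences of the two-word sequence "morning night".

9

Scanning the 48 overlapping bigram windows for "morning night":
  position 5–6: morning night
  position 8–9: morning night
  position 16–17: morning night
  position 21–22: morning night
  position 24–25: morning night
  position 30–31: morning night
  position 40–41: morning night
  position 44–45: morning night
  position 48–49: morning night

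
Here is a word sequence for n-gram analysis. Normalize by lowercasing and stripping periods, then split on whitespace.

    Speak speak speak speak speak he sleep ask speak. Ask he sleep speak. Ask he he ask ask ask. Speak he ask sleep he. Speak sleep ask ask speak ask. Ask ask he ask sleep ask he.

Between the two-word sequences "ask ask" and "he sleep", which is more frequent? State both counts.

"ask ask": 5 occurrences
"he sleep": 2 occurrences

"ask ask" (5 vs 2)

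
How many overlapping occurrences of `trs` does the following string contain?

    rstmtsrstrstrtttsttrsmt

Sliding a length-3 window over the 23 characters (21 positions):
  position 9–11: trs
  position 19–21: trs

2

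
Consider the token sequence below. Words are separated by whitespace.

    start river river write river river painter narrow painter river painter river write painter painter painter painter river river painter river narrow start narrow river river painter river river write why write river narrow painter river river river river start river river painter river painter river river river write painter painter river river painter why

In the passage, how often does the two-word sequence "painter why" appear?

Scanning the 54 overlapping bigram windows for "painter why":
  position 54–55: painter why

1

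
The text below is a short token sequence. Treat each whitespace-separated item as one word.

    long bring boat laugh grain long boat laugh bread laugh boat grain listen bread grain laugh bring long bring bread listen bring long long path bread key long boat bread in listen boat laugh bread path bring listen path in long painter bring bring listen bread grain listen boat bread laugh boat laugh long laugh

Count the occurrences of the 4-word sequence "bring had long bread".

0

Scanning the 52 overlapping 4-gram windows for "bring had long bread":
  (none found)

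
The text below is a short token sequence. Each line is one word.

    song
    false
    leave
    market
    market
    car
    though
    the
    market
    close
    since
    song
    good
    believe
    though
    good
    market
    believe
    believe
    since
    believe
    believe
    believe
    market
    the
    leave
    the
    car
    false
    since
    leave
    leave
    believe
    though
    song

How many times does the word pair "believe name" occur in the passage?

0

Scanning the 34 overlapping bigram windows for "believe name":
  (none found)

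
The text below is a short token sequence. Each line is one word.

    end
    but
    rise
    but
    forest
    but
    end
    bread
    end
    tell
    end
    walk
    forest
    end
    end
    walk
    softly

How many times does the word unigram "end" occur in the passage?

6

Scanning the 17 tokens for "end":
  position 1: end
  position 7: end
  position 9: end
  position 11: end
  position 14: end
  position 15: end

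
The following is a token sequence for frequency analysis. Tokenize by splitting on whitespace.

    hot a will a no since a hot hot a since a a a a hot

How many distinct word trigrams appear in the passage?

16 tokens → 14 trigram windows in total.
Repeated trigrams (each contributes count−1 duplicates):
  a a a: 2
1 duplicate windows → 14 − 1 = 13 distinct.

13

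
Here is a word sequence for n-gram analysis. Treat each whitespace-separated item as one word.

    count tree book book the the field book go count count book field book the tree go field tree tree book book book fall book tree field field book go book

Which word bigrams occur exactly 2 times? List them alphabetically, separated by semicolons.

book go; book the; tree book

Bigram counts meeting the condition (exactly 2 times):
  book go: 2
  book the: 2
  tree book: 2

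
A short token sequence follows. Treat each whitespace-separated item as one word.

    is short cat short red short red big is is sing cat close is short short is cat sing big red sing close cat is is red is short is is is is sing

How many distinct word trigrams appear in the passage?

34 tokens → 32 trigram windows in total.
Repeated trigrams (each contributes count−1 duplicates):
  is is is: 2
  is is sing: 2
2 duplicate windows → 32 − 2 = 30 distinct.

30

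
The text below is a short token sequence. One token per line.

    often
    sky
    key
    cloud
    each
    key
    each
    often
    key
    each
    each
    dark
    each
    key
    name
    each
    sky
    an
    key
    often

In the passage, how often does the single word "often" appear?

3

Scanning the 20 tokens for "often":
  position 1: often
  position 8: often
  position 20: often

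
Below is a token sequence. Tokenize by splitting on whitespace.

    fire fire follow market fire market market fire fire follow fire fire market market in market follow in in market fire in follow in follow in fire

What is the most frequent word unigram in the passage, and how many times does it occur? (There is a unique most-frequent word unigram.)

Unigram frequencies (highest first):
  fire: 9
  market: 7
  in: 6
  follow: 5

"fire", 9 times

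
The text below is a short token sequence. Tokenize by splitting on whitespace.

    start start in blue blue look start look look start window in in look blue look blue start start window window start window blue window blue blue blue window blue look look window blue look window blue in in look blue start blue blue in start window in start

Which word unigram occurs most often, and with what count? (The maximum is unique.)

Unigram frequencies (highest first):
  blue: 14
  start: 10
  look: 9
  window: 9
  in: 7

"blue", 14 times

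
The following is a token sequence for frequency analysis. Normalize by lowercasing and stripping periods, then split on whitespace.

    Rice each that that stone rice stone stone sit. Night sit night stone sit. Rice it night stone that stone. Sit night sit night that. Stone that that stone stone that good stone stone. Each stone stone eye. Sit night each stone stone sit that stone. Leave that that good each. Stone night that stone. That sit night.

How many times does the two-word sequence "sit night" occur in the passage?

Scanning the 57 overlapping bigram windows for "sit night":
  position 9–10: sit night
  position 11–12: sit night
  position 21–22: sit night
  position 23–24: sit night
  position 39–40: sit night
  position 57–58: sit night

6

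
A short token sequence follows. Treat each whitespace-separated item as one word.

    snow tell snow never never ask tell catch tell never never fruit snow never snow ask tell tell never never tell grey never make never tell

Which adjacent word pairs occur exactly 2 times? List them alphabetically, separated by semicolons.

Bigram counts meeting the condition (exactly 2 times):
  ask tell: 2
  never tell: 2
  snow never: 2
  tell never: 2

ask tell; never tell; snow never; tell never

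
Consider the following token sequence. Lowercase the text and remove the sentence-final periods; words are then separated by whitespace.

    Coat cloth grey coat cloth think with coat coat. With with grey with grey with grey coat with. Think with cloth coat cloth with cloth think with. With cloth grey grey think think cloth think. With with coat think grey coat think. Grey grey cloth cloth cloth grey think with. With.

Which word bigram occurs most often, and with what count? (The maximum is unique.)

"think with", 5 times

Bigram frequencies (highest first):
  think with: 5
  with with: 4
  coat cloth: 3
  cloth grey: 3
  grey coat: 3
  cloth think: 3
  … (17 more, each ≤ 3)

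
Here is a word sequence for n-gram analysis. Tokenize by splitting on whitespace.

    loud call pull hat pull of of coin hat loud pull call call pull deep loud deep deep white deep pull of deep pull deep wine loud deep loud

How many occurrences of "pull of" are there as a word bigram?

Scanning the 28 overlapping bigram windows for "pull of":
  position 5–6: pull of
  position 21–22: pull of

2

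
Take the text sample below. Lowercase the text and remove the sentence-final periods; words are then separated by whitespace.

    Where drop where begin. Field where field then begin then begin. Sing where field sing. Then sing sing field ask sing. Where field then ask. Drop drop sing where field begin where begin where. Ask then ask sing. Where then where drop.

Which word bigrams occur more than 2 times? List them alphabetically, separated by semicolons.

sing where; where field

Bigram counts meeting the condition (more than 2 times):
  sing where: 4
  where field: 4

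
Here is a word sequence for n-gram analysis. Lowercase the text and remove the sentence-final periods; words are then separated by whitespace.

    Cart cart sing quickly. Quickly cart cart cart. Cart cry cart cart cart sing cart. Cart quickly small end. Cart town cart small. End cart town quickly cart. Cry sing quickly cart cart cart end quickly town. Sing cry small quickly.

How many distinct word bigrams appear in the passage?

24

41 tokens → 40 bigram windows in total.
Repeated bigrams (each contributes count−1 duplicates):
  cart cart: 9
  quickly cart: 3
  cart cry: 2
  cart sing: 2
  cart town: 2
  end cart: 2
  sing quickly: 2
  small end: 2
16 duplicate windows → 40 − 16 = 24 distinct.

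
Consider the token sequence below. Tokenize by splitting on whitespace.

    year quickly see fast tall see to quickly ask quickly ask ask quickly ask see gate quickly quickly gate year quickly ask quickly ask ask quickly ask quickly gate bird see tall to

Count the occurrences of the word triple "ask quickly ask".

4

Scanning the 31 overlapping trigram windows for "ask quickly ask":
  position 9–11: ask quickly ask
  position 12–14: ask quickly ask
  position 22–24: ask quickly ask
  position 25–27: ask quickly ask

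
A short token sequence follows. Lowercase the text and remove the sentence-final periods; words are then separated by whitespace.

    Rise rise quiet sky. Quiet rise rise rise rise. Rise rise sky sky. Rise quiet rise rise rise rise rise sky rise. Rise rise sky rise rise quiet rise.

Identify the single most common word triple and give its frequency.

Trigram frequencies (highest first):
  rise rise rise: 8
  rise rise sky: 3
  rise rise quiet: 2
  quiet rise rise: 2
  rise quiet rise: 2
  rise sky rise: 2
  … (7 more, each ≤ 2)

"rise rise rise", 8 times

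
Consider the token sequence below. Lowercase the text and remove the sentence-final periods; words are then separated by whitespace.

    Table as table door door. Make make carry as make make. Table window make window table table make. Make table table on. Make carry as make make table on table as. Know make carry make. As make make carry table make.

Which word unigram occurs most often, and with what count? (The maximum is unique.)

Unigram frequencies (highest first):
  make: 15
  table: 10
  as: 5
  carry: 4
  door: 2
  window: 2
  … (2 more, each ≤ 2)

"make", 15 times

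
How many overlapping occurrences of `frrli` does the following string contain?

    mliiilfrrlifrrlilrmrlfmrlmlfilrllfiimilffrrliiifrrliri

4

Sliding a length-5 window over the 54 characters (50 positions):
  position 7–11: frrli
  position 12–16: frrli
  position 41–45: frrli
  position 48–52: frrli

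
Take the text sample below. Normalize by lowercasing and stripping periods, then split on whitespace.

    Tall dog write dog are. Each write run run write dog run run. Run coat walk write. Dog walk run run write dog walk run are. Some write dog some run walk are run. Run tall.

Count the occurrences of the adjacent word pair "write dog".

Scanning the 35 overlapping bigram windows for "write dog":
  position 3–4: write dog
  position 10–11: write dog
  position 17–18: write dog
  position 22–23: write dog
  position 28–29: write dog

5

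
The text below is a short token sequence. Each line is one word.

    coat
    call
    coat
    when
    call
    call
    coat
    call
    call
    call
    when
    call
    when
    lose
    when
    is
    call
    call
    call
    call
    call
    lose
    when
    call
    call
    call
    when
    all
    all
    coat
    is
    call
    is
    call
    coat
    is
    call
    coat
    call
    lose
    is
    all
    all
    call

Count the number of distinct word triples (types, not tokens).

44 tokens → 42 trigram windows in total.
Repeated trigrams (each contributes count−1 duplicates):
  call call call: 5
  call call when: 2
  call coat call: 2
  coat is call: 2
  is call coat: 2
  when call call: 2
9 duplicate windows → 42 − 9 = 33 distinct.

33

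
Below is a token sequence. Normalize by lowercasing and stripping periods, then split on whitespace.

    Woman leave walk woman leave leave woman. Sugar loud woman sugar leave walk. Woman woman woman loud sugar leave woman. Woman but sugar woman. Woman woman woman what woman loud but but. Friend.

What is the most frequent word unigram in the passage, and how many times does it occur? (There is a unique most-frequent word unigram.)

Unigram frequencies (highest first):
  woman: 14
  leave: 5
  sugar: 4
  loud: 3
  but: 3
  walk: 2
  … (2 more, each ≤ 1)

"woman", 14 times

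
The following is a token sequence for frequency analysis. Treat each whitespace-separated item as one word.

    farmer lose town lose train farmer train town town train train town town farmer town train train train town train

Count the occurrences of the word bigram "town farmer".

Scanning the 19 overlapping bigram windows for "town farmer":
  position 13–14: town farmer

1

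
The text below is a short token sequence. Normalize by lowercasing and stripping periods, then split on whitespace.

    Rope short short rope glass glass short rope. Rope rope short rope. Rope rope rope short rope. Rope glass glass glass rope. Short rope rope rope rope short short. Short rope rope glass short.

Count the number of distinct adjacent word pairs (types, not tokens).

34 tokens → 33 bigram windows in total.
Repeated bigrams (each contributes count−1 duplicates):
  rope rope: 10
  short rope: 6
  rope short: 5
  glass glass: 3
  rope glass: 3
  short short: 3
  glass short: 2
25 duplicate windows → 33 − 25 = 8 distinct.

8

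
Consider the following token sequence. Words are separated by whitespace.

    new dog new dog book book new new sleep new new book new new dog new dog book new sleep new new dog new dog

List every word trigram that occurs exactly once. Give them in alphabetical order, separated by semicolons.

book book new; book new sleep; dog book book; dog book new; new book new; new new book; new new sleep

Trigram counts meeting the condition (exactly once):
  book book new: 1
  book new sleep: 1
  dog book book: 1
  dog book new: 1
  new book new: 1
  new new book: 1
  new new sleep: 1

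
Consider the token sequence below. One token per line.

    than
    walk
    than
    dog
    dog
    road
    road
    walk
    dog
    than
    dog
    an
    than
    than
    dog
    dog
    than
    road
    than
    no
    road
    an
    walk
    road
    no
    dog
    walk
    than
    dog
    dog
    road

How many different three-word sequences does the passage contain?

25

31 tokens → 29 trigram windows in total.
Repeated trigrams (each contributes count−1 duplicates):
  than dog dog: 3
  dog dog road: 2
  walk than dog: 2
4 duplicate windows → 29 − 4 = 25 distinct.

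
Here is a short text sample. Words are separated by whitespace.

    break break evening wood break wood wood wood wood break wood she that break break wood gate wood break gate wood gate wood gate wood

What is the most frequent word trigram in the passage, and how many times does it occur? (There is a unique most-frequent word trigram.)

"wood gate wood", 3 times

Trigram frequencies (highest first):
  wood gate wood: 3
  wood break wood: 2
  wood wood wood: 2
  gate wood gate: 2
  break break evening: 1
  break evening wood: 1
  … (12 more, each ≤ 1)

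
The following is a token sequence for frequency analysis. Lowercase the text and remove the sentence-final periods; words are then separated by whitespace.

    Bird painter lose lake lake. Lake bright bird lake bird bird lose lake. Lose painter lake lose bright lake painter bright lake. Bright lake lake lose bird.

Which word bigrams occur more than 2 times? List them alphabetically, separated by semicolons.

Bigram counts meeting the condition (more than 2 times):
  bright lake: 3
  lake lake: 3
  lake lose: 3

bright lake; lake lake; lake lose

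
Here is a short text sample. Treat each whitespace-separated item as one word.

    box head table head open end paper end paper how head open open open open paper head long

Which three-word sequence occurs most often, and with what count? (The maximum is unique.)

Trigram frequencies (highest first):
  open open open: 2
  box head table: 1
  head table head: 1
  table head open: 1
  head open end: 1
  open end paper: 1
  … (9 more, each ≤ 1)

"open open open", 2 times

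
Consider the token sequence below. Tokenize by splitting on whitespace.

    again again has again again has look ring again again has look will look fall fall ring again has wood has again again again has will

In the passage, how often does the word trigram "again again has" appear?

Scanning the 24 overlapping trigram windows for "again again has":
  position 1–3: again again has
  position 4–6: again again has
  position 9–11: again again has
  position 23–25: again again has

4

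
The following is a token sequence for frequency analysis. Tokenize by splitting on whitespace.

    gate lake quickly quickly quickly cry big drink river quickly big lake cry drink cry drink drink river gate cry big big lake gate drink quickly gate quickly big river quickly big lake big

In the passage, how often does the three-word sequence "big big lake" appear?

1

Scanning the 32 overlapping trigram windows for "big big lake":
  position 21–23: big big lake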